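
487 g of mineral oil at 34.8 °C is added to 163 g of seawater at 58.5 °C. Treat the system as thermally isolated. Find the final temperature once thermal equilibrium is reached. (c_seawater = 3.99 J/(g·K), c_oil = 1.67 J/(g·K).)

T_f ≈ 45.3 °C

Heat gained plus heat lost sum to zero:
163·3.99·(T − 58.5) + 487·1.67·(T − 34.8) = 0
650.37(T − 58.5) + 813.29(T − 34.8) = 0
1463.7 T = 66349
T = 66349/1463.7 ≈ 45.33 °C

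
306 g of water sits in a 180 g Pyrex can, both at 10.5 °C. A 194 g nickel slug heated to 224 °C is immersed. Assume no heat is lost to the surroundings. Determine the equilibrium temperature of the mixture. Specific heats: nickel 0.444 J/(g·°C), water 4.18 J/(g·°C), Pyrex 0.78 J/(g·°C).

T_f ≈ 22.7 °C

Heat gained plus heat lost sum to zero:
194×0.444×(T − 224) + 306×4.18×(T − 10.5) + 180×0.78×(T − 10.5) = 0
86.14(T − 224) + 1279.1(T − 10.5) + 140.4(T − 10.5) = 0
1505.6 T = 34199
T = 34199 / 1505.6 = 22.7 °C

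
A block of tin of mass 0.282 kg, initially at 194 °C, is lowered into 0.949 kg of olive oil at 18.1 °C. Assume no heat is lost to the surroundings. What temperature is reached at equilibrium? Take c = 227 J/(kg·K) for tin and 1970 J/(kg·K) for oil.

T_f ≈ 23.9 °C

Set heat shed by the hot body equal to heat absorbed by the cold body:
0.282×227×(194 − T) = 0.949×1970×(T − 18.1)
64.01(194 − T) = 1869.5(T − 18.1)
1933.5 T = 46257  ⇒  T ≈ 23.92 °C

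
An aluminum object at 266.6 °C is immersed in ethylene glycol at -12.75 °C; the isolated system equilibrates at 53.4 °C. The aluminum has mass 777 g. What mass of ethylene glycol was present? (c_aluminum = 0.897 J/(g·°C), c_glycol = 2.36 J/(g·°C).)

m ≈ 952 g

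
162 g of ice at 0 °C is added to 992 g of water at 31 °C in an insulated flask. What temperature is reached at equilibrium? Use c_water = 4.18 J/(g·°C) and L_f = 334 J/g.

T_f ≈ 15.4 °C

Let T be the final temperature. ΣQ_i = 0:
latent heat to melt: 162×334 = 54108; warm the meltwater: 677.16 T; water cools: 992×4.18×(T − 31) = 4146.6(T − 31)
4823.7 T = 128543 − 54108 = 74435
T ≈ 15.43 °C. Since T > 0 °C, the all-ice-melts assumption holds.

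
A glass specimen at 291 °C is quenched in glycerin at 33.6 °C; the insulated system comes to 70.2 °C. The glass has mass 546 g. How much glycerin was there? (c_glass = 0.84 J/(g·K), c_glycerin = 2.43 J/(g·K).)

Heat lost by the glass = heat gained by the glycerin:
546·0.84·(291 − 70.2) = m·2.43·(70.2 − 33.6)
88.94 m = 101268  ⇒  m ≈ 1139 g

m ≈ 1140 g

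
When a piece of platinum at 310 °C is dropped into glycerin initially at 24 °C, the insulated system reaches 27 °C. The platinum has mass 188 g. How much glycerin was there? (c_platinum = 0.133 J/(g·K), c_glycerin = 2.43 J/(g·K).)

Heat lost by the platinum = heat gained by the glycerin:
188×0.133×(310 − 27) = m×2.43×(27 − 24)
7.29 m = 7076.1  ⇒  m ≈ 970.7 g

m ≈ 971 g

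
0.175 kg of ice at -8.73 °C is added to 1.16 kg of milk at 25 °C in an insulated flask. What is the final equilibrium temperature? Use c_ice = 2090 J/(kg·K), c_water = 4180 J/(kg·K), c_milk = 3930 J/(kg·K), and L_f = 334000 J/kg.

Let T be the final temperature. ΣQ_i = 0:
warm ice to 0 °C: 0.175×2090×(0 − (-8.73)) = 3193
  fusion: m_ice L_f = 0.175×334000 = 58450
  warm the meltwater: 731.5 T
  milk cools: 1.16×3930×(T − 25) = 4558.8(T − 25)
5290.3 T = 113970 − 61643 = 52327
T ≈ 9.89 °C (positive, so assuming full melt was valid).

T_f ≈ 9.9 °C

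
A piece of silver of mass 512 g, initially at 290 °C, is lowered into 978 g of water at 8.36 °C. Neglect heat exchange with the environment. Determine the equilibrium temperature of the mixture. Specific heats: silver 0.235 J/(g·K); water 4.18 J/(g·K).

T_f ≈ 16.4 °C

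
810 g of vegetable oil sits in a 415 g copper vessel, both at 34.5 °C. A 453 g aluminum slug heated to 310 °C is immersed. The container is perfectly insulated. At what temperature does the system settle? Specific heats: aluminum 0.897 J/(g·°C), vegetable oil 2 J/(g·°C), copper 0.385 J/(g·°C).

T_f = Σ m_i c_i T_i / Σ m_i c_i:
T_f = (406.34·310 + 1620·34.5 + 159.78·34.5) / (406.34 + 1620 + 159.78)
    = 187368 / 2186.1 ≈ 85.71 °C

T_f ≈ 85.7 °C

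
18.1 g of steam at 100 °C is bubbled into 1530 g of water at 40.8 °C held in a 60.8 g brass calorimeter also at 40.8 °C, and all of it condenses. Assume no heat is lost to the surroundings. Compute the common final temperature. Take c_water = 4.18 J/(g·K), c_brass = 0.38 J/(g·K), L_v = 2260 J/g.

T_f ≈ 47.8 °C

Energy balance with sensible and latent terms:
steam→water at 100 °C releases m L_v = 18.1×2260 = 40906; condensate cools 100→T: 18.1×4.18×(T − 100) = 75.66(T − 100); water warms: 1530×4.18×(T − 40.8) = 6395.4(T − 40.8); cup: 23.1(T − 40.8)
6494.2 T = 40906 + 7565.8 + 261875 = 310347
T ≈ 47.79 °C (< 100 °C, so full condensation is consistent).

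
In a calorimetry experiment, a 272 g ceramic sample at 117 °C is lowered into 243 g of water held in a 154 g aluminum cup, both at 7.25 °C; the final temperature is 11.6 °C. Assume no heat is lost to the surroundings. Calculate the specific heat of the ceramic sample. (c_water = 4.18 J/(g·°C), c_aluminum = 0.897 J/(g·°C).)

Setting the total heat transfer to zero:
272·c·(11.6 − 117) + 243·4.18·(11.6 − 7.25) + 154·0.897·(11.6 − 7.25) = 0
-28669 c = -5019.4
c = -5019.4/-28669 ≈ 0.1751 J/(g·°C)

c ≈ 0.175 J/(g·°C)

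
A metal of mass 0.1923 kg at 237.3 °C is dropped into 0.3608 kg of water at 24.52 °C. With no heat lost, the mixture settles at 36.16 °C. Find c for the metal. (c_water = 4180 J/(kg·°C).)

c ≈ 454 J/(kg·°C)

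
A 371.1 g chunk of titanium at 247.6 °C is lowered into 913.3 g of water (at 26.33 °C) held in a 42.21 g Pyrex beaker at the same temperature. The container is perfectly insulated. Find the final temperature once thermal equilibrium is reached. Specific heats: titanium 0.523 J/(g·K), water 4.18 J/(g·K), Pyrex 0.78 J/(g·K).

T_f ≈ 36.9 °C

T_f = Σ m_i c_i T_i / Σ m_i c_i:
T_f = (194.09*247.6 + 3817.6*26.33 + 32.92*26.33) / (194.09 + 3817.6 + 32.92)
    = 149440 / 4044.6 ≈ 36.95 °C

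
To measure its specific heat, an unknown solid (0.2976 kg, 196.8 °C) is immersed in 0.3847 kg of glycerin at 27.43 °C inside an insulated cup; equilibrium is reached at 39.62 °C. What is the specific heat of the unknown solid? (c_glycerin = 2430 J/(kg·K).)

c ≈ 244 J/(kg·K)

m_s c (T_s − T_f) = m_glycerin c_glycerin (T_f − T_0):
0.2976·c·(196.8 − 39.62) = 0.3847·2430·(39.62 − 27.43)
46.78 c = 11395  ⇒  c ≈ 243.6 J/(kg·K)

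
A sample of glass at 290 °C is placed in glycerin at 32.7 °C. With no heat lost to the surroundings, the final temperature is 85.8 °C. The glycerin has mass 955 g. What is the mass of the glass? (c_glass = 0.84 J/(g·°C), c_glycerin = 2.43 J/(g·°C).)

|Q_glass| = |Q_glycerin|:
m·0.84·(290 − 85.8) = 955·2.43·(85.8 − 32.7)
171.53 m = 123227  ⇒  m ≈ 718.4 g

m ≈ 718 g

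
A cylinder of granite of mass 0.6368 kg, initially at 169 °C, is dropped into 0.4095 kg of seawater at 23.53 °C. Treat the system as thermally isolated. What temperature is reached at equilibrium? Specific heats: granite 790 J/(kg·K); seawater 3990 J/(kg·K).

T_f ≈ 57.8 °C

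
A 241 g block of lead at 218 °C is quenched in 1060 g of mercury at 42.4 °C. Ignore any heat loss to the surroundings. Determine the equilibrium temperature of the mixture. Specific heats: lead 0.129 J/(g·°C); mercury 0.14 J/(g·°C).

T_f ≈ 72.8 °C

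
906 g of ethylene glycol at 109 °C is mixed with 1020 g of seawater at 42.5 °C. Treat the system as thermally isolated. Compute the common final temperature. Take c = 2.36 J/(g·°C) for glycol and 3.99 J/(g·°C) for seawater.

T_f ≈ 65.4 °C

Heat lost by the glycol equals heat gained by the seawater:
906×2.36×(109 − T) = 1020×3.99×(T − 42.5)
2138.2(109 − T) = 4069.8(T − 42.5)
6208 T = 406026  ⇒  T ≈ 65.40 °C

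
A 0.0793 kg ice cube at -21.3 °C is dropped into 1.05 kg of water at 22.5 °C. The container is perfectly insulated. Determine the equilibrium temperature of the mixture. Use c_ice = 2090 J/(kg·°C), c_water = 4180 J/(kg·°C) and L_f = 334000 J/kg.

Let T be the final temperature. ΣQ_i = 0:
ice -21.3→0 °C: 0.0793·2090·21.3 = 3530.2; fusion: m_ice L_f = 0.0793·334000 = 26486; meltwater 0→T: 0.0793·4180·T = 331.47 T; water: 4389(T − 22.5)
4720.5 T = 98752 − 30016 = 68736
T ≈ 14.56 °C — above 0 °C, consistent with complete melting.

T_f ≈ 14.6 °C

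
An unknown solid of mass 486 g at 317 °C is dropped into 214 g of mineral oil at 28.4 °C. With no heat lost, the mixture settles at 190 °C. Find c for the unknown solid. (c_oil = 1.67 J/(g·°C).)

c ≈ 0.936 J/(g·°C)

Net heat exchanged in the isolated system is zero:
486×c×(190 − 317) + 214×1.67×(190 − 28.4) = 0
-61722 c = -57753
c = -57753/-61722 ≈ 0.9357 J/(g·°C)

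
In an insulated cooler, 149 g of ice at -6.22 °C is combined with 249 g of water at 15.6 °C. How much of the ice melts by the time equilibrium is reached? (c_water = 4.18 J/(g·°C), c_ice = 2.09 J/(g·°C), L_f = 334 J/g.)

m_melted ≈ 42.8 g

Water can give up m c ΔT = 249×4.18×15.6 = 16237 J before reaching 0 °C.
Of that, 149×2.09×6.22 = 1937 J goes to bring the ice to 0 °C, leaving 14300 J.
Melting all 149 g of ice would need 149×334 = 49766 J.
14300 J < 49766 J, so only part of the ice melts and the system sits at 0 °C.
m_melted×334 = 14300  ⇒  m_melted ≈ 42.81 g.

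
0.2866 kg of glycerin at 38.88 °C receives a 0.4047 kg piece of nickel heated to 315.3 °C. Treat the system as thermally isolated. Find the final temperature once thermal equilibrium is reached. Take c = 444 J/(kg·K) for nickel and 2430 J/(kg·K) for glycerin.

T_f ≈ 95.6 °C

T_f = Σ m_i c_i T_i / Σ m_i c_i:
T_f = (179.69·315.3 + 696.44·38.88) / (179.69 + 696.44)
    = 83733 / 876.12 ≈ 95.57 °C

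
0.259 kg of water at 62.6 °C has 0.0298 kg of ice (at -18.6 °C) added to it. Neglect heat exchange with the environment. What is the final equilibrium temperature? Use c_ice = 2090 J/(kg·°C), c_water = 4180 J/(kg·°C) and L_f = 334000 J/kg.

T_f ≈ 46.9 °C

Net heat exchanged in the isolated system is zero:
ice -18.6→0 °C: 0.0298·2090·18.6 = 1158.4
  melt ice: 0.0298·334000 = 9953.2
  meltwater 0→T: 0.0298·4180·T = 124.56 T
  water: 1082.6(T − 62.6)
1207.2 T = 67772 − 11112 = 56660
T ≈ 46.94 °C (positive, so assuming full melt was valid).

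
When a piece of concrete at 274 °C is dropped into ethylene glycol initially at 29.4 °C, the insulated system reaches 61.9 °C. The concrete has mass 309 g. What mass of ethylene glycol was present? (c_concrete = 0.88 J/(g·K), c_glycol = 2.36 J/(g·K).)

m ≈ 752 g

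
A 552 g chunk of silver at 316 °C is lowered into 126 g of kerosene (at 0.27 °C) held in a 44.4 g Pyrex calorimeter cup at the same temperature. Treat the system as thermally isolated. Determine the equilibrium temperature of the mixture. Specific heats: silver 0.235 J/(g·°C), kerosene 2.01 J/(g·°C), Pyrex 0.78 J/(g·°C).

T_f is the heat-capacity-weighted average of the initial temperatures:
T_f = (129.72×316 + 253.26×0.27 + 34.63×0.27) / (129.72 + 253.26 + 34.63)
    = 41069 / 417.61 ≈ 98.34 °C

T_f ≈ 98.3 °C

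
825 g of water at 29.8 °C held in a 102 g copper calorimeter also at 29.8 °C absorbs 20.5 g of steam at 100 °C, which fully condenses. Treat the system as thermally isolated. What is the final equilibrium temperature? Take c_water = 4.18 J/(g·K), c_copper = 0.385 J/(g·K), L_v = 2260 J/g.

Net heat exchanged in the isolated system is zero:
condense steam: −20.5·2260 = −46330; condensate cools 100→T: 20.5·4.18·(T − 100) = 85.69(T − 100); water warms: 825·4.18·(T − 29.8) = 3448.5(T − 29.8); copper cup: 102·0.385·(T − 29.8) = 39.27(T − 29.8)
3573.5 T = 46330 + 8569 + 103936 = 158835
T ≈ 44.45 °C (< 100 °C, so full condensation is consistent).

T_f ≈ 44.4 °C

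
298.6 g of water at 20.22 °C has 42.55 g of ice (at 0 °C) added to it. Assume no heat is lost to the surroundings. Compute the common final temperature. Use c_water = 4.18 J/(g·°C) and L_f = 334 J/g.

Energy balance with sensible and latent terms:
latent heat to melt: 42.55×334 = 14212
  meltwater 0→T: 42.55×4.18×T = 177.86 T
  water: 1248.1(T − 20.22)
1426 T = 25238 − 14212 = 11026
T ≈ 7.73 °C (positive, so assuming full melt was valid).

T_f ≈ 7.7 °C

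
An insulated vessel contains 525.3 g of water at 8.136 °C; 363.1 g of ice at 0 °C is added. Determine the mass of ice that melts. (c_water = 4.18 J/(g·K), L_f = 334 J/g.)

m_melted ≈ 53.5 g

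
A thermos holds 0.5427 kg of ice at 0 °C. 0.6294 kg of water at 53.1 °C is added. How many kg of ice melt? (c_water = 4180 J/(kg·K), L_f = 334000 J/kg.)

Heat available from the water dropping to 0 °C: 0.6294×4180×53.1 = 139700 J.
Fully melting the ice requires m_ice L_f = 0.5427×334000 = 181262 J.
Since 139700 < 181262 J, not all the ice melts; equilibrium is at 0 °C.
m_melted×334000 = 139700  ⇒  m_melted ≈ 0.4183 kg.

m_melted ≈ 0.418 kg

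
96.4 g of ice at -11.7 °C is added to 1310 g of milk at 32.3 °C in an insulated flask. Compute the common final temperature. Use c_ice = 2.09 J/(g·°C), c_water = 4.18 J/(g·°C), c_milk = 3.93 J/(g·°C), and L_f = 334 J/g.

T_f ≈ 23.7 °C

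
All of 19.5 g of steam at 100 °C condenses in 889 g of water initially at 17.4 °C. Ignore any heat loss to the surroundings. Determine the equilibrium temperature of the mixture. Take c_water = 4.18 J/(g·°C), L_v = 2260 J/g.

Sum of m c ΔT and latent-heat terms is zero:
condense steam: −19.5·2260 = −44070; condensate cools 100→T: 19.5·4.18·(T − 100) = 81.51(T − 100); original water: 3716(T − 17.4)
3797.5 T = 44070 + 8151 + 64659 = 116880
T ≈ 30.78 °C — below 100 °C, confirming all the steam condensed.

T_f ≈ 30.8 °C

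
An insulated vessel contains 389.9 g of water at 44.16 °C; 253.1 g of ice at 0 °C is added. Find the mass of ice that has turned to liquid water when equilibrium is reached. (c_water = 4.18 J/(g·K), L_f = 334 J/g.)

Cooling the water to 0 °C releases 389.9·4.18·44.16 = 71971 J.
Melting all 253.1 g of ice would need 253.1·334 = 84535 J.
That's not enough to melt it all — equilibrium is at 0 °C with ice remaining.
m_melt = 71971 / L_f = 215.5 g.

m_melted ≈ 215 g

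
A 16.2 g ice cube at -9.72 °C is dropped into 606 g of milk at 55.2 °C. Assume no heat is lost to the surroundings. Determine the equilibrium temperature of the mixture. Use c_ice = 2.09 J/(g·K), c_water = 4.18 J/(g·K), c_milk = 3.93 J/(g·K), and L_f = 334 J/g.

T_f ≈ 51.3 °C

Energy conservation, ΣQ = 0:
warm ice to 0 °C: 16.2×2.09×(0 − (-9.72)) = 329.1
  latent heat to melt: 16.2×334 = 5410.8
  warm the meltwater: 67.72 T
  milk: 2381.6(T − 55.2)
2449.3 T = 131463 − 5739.9 = 125723
T ≈ 51.33 °C (positive, so assuming full melt was valid).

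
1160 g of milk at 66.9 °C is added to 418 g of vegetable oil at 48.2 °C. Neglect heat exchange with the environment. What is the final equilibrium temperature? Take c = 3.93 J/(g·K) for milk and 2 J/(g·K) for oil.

Energy conservation, ΣQ = 0:
1160*3.93*(T − 66.9) + 418*2*(T − 48.2) = 0
(4558.8 + 836) T = 4558.8*66.9 + 836*48.2
T = 345279 / 5394.8 = 64 °C

T_f ≈ 64.0 °C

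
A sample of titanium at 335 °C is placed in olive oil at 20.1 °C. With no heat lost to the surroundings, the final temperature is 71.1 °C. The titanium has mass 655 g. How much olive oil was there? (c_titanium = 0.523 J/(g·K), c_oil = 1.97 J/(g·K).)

|Q_titanium| = |Q_oil|:
655·0.523·(335 − 71.1) = m·1.97·(71.1 − 20.1)
100.47 m = 90403  ⇒  m ≈ 899.8 g

m ≈ 900 g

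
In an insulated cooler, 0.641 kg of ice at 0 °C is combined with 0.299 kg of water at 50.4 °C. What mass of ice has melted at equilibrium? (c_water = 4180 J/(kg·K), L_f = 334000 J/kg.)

Water can give up m c ΔT = 0.299×4180×50.4 = 62991 J before reaching 0 °C.
Melting all 0.641 kg of ice would need 0.641×334000 = 214094 J.
That's not enough to melt it all — equilibrium is at 0 °C with ice remaining.
m_melt = 62991 / L_f = 0.1886 kg.

m_melted ≈ 0.189 kg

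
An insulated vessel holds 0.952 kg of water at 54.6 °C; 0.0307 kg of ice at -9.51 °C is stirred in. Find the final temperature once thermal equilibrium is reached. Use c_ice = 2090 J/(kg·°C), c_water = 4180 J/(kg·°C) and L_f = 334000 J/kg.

T_f ≈ 50.2 °C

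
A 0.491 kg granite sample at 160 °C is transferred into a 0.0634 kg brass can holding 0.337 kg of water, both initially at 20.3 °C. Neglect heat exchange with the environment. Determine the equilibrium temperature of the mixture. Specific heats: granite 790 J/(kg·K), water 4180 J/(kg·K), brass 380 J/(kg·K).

Energy conservation, ΣQ = 0:
0.491×790×(T − 160) + 0.337×4180×(T − 20.3) + 0.0634×380×(T − 20.3) = 0
1820.6 T = 91147
T ≈ 50.06 °C

T_f ≈ 50.1 °C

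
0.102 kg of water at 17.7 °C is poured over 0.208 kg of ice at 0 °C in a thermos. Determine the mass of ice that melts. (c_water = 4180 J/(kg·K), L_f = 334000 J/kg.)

Water can give up m c ΔT = 0.102·4180·17.7 = 7546.6 J before reaching 0 °C.
To melt every bit of ice: 0.208·334000 = 69472 J.
7546.6 J < 69472 J, so only part of the ice melts and the system sits at 0 °C.
m_melted·334000 = 7546.6  ⇒  m_melted ≈ 0.02259 kg.

m_melted ≈ 0.0226 kg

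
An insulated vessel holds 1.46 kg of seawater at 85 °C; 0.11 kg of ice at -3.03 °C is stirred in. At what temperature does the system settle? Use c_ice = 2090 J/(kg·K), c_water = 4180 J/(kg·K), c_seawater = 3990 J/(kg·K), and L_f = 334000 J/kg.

T_f ≈ 72.8 °C

Let T be the final temperature. ΣQ_i = 0:
warm ice to 0 °C: 0.11·2090·(0 − (-3.03)) = 696.6; fusion: m_ice L_f = 0.11·334000 = 36740; meltwater 0→T: 0.11·4180·T = 459.8 T; seawater cools: 1.46·3990·(T − 85) = 5825.4(T − 85)
6285.2 T = 495159 − 37437 = 457722
T ≈ 72.83 °C — above 0 °C, consistent with complete melting.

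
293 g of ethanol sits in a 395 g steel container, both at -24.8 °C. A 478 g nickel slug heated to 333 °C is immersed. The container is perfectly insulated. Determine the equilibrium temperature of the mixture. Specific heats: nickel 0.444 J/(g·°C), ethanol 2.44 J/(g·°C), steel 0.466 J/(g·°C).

Net heat exchanged in the isolated system is zero:
478·0.444·(T − 333) + 293·2.44·(T − (-24.8)) + 395·0.466·(T − (-24.8)) = 0
212.23(T − 333) + 714.92(T − (-24.8)) + 184.07(T − (-24.8)) = 0
1111.2 T = 48378
T = 48378 / 1111.2 = 43.5 °C

T_f ≈ 43.5 °C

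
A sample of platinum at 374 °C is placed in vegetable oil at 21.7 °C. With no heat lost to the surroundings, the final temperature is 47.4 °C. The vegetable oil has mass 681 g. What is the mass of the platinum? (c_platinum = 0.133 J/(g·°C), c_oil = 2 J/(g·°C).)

|Q_platinum| = |Q_oil|:
m×0.133×(374 − 47.4) = 681×2×(47.4 − 21.7)
43.44 m = 35003  ⇒  m ≈ 805.8 g

m ≈ 806 g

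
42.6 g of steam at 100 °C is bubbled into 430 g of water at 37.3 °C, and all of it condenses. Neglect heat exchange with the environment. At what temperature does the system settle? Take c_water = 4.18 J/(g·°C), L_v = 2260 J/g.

T_f ≈ 91.7 °C

Net heat exchanged in the isolated system is zero:
condense steam: −42.6·2260 = −96276
  condensate cools 100→T: 42.6·4.18·(T − 100) = 178.07(T − 100)
  original water: 1797.4(T − 37.3)
1975.5 T = 96276 + 17807 + 67043 = 181126
T ≈ 91.69 °C (< 100 °C, so full condensation is consistent).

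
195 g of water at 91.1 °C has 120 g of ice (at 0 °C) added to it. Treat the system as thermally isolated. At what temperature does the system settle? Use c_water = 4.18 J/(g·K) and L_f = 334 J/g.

T_f ≈ 26.0 °C

Heat gained plus heat lost sum to zero:
fusion: m_ice L_f = 120×334 = 40080; meltwater 0→T: 120×4.18×T = 501.6 T; water: 815.1(T − 91.1)
1316.7 T = 74256 − 40080 = 34176
T ≈ 25.96 °C (positive, so assuming full melt was valid).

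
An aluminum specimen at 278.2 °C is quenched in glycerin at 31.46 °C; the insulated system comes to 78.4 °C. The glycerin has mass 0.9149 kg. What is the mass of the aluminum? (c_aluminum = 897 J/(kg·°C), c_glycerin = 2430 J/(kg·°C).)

|Q_aluminum| = |Q_glycerin|:
m×897×(278.2 − 78.4) = 0.9149×2430×(78.4 − 31.46)
179221 m = 104357  ⇒  m ≈ 0.5823 kg

m ≈ 0.582 kg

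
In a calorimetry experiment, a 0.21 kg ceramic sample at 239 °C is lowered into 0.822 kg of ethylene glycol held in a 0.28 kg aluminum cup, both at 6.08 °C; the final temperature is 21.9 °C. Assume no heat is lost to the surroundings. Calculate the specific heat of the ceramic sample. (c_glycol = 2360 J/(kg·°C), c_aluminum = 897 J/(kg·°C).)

c ≈ 760 J/(kg·°C)

Conservation of energy gives ΣQ = 0:
0.21×c×(21.9 − 239) + 0.822×2360×(21.9 − 6.08) + 0.28×897×(21.9 − 6.08) = 0
-45.59 c = -34663
c = -34663/-45.59 ≈ 760.3 J/(kg·°C)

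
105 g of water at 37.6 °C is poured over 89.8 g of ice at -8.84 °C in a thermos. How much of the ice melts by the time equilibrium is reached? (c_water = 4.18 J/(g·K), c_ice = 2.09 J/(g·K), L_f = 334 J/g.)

Heat available from the water dropping to 0 °C: 105·4.18·37.6 = 16503 J.
Of that, 89.8·2.09·8.84 = 1659.1 J goes to bring the ice to 0 °C, leaving 14844 J.
Melting all 89.8 g of ice would need 89.8·334 = 29993 J.
14844 J < 29993 J, so only part of the ice melts and the system sits at 0 °C.
m_melted·334 = 14844  ⇒  m_melted ≈ 44.44 g.

m_melted ≈ 44.4 g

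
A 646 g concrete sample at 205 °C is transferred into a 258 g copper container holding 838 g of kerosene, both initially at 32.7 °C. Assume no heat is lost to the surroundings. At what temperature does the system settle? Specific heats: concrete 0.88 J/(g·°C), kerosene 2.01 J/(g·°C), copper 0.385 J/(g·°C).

T_f ≈ 74.3 °C

Setting the total heat transfer to zero:
646×0.88×(T − 205) + 838×2.01×(T − 32.7) + 258×0.385×(T − 32.7) = 0
568.48(T − 205) + 1684.4(T − 32.7) + 99.33(T − 32.7) = 0
(568.48 + 1684.4 + 99.33) T = 568.48×205 + 1684.4×32.7 + 99.33×32.7
T = 174866 / 2352.2 = 74.3 °C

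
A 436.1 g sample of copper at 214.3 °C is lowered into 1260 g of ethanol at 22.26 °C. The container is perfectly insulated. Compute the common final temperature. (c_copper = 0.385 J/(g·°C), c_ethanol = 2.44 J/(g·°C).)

T_f ≈ 32.2 °C

With ΣQ=0 the equilibrium temperature is the m·c-weighted mean:
T_f = (167.9·214.3 + 3074.4·22.26) / (167.9 + 3074.4)
    = 104417 / 3242.3 ≈ 32.20 °C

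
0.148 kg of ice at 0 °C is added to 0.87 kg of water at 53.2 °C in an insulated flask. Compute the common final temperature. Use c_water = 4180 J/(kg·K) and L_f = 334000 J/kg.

Energy balance with sensible and latent terms:
latent heat to melt: 0.148×334000 = 49432; warm the meltwater: 618.64 T; water cools: 0.87×4180×(T − 53.2) = 3636.6(T − 53.2)
4255.2 T = 193467 − 49432 = 144035
T ≈ 33.85 °C — above 0 °C, consistent with complete melting.

T_f ≈ 33.8 °C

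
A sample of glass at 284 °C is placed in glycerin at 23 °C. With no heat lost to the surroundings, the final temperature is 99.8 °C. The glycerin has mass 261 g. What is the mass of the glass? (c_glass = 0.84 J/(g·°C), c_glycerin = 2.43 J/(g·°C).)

m ≈ 315 g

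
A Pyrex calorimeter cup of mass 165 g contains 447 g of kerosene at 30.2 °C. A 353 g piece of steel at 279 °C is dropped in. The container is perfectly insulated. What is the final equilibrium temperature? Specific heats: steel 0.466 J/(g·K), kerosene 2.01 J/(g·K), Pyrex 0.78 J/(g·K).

Energy conservation, ΣQ = 0:
353×0.466×(T − 279) + 447×2.01×(T − 30.2) + 165×0.78×(T − 30.2) = 0
164.5(T − 279) + 898.47(T − 30.2) + 128.7(T − 30.2) = 0
1191.7 T = 76915
T = 76915/1191.7 ≈ 64.54 °C

T_f ≈ 64.5 °C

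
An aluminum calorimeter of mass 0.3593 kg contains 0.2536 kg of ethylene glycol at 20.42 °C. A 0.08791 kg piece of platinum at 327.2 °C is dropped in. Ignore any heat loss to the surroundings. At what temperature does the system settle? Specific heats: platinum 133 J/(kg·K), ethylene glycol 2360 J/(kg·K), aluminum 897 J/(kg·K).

T_f ≈ 24.3 °C

T_f is the heat-capacity-weighted average of the initial temperatures:
T_f = (11.69·327.2 + 598.5·20.42 + 322.29·20.42) / (11.69 + 598.5 + 322.29)
    = 22628 / 932.48 ≈ 24.27 °C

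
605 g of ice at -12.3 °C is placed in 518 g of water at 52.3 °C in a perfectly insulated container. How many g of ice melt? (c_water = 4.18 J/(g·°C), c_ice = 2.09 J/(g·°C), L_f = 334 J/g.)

m_melted ≈ 292 g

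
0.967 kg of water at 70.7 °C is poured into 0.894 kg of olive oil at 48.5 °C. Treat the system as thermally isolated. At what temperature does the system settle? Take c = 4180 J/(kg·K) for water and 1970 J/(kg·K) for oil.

T_f is the heat-capacity-weighted average of the initial temperatures:
T_f = (4042.1·70.7 + 1761.2·48.5) / (4042.1 + 1761.2)
    = 371191 / 5803.2 ≈ 63.96 °C

T_f ≈ 64.0 °C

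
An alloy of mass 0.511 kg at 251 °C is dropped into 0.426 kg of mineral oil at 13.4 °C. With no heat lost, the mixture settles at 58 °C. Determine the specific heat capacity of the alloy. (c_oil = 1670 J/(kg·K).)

Heat lost by the alloy = heat gained by the oil:
0.511·c·(251 − 58) = 0.426·1670·(58 − 13.4)
98.62 c = 31729  ⇒  c ≈ 321.7 J/(kg·K)

c ≈ 322 J/(kg·K)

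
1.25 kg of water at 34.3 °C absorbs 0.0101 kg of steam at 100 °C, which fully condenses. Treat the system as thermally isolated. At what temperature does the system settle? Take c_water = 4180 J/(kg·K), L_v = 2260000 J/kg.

T_f ≈ 39.2 °C

Net heat exchanged in the isolated system is zero:
latent heat released on condensation: 0.0101×2260000 = 22826
  condensed water 100 °C→T: 42.22(T − 100)
  water warms: 1.25×4180×(T − 34.3) = 5225(T − 34.3)
5267.2 T = 22826 + 4221.8 + 179217 = 206265
T ≈ 39.16 °C (< 100 °C, so full condensation is consistent).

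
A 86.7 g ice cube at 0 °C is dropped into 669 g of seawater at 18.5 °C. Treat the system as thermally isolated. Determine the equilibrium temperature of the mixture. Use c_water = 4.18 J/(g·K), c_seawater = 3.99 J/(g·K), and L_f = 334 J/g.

T_f ≈ 6.7 °C

Heat gained plus heat lost sum to zero:
latent heat to melt: 86.7·334 = 28958; meltwater 0→T: 86.7·4.18·T = 362.41 T; seawater cools: 669·3.99·(T − 18.5) = 2669.3(T − 18.5)
3031.7 T = 49382 − 28958 = 20424
T ≈ 6.74 °C — above 0 °C, consistent with complete melting.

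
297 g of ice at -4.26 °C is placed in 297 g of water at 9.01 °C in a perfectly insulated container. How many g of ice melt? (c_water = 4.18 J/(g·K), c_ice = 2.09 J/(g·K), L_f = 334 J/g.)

m_melted ≈ 25.6 g

Cooling the water to 0 °C releases 297×4.18×9.01 = 11186 J.
Warming the ice to 0 °C takes 297×2.09×4.26 = 2644.3 J, leaving 8541.2 J for melting.
To melt every bit of ice: 297×334 = 99198 J.
That's not enough to melt it all — equilibrium is at 0 °C with ice remaining.
m_melt = 8541.2 / L_f = 25.57 g.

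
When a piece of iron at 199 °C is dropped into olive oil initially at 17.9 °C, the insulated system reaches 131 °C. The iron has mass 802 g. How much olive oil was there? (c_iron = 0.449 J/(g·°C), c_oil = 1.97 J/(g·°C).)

m ≈ 110 g

|Q_iron| = |Q_oil|:
802·0.449·(199 − 131) = m·1.97·(131 − 17.9)
222.81 m = 24487  ⇒  m ≈ 109.9 g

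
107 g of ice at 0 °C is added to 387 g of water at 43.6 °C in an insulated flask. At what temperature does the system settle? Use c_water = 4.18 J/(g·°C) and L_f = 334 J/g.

Energy conservation, ΣQ = 0:
melt ice: 107·334 = 35738
  warm the meltwater: 447.26 T
  water cools: 387·4.18·(T − 43.6) = 1617.7(T − 43.6)
2064.9 T = 70530 − 35738 = 34792
T ≈ 16.85 °C — above 0 °C, consistent with complete melting.

T_f ≈ 16.8 °C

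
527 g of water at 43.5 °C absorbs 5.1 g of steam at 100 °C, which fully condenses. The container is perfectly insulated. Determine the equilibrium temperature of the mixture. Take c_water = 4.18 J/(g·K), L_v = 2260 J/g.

Sum of m c ΔT and latent-heat terms is zero:
latent heat released on condensation: 5.1·2260 = 11526
  condensed water 100 °C→T: 21.32(T − 100)
  original water: 2202.9(T − 43.5)
2224.2 T = 11526 + 2131.8 + 95824 = 109482
T ≈ 49.22 °C (< 100 °C, so full condensation is consistent).

T_f ≈ 49.2 °C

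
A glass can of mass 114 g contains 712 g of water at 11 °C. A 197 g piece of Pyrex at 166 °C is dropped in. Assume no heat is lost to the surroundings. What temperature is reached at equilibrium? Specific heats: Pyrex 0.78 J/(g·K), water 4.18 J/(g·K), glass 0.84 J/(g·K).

Let T be the final temperature. ΣQ_i = 0:
197·0.78·(T − 166) + 712·4.18·(T − 11) + 114·0.84·(T − 11) = 0
153.66(T − 166) + 2976.2(T − 11) + 95.76(T − 11) = 0
3225.6 T = 59299
T = 59299 / 3225.6 = 18.4 °C

T_f ≈ 18.4 °C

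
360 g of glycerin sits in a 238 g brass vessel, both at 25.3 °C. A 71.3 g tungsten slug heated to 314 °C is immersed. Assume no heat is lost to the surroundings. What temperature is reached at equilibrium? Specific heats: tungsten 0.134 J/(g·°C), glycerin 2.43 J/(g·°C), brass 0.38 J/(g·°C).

T_f ≈ 28.1 °C

Let T be the final temperature. ΣQ_i = 0:
71.3·0.134·(T − 314) + 360·2.43·(T − 25.3) + 238·0.38·(T − 25.3) = 0
9.554(T − 314) + 874.8(T − 25.3) + 90.44(T − 25.3) = 0
(9.554 + 874.8 + 90.44) T = 9.554·314 + 874.8·25.3 + 90.44·25.3
T ≈ 28.13 °C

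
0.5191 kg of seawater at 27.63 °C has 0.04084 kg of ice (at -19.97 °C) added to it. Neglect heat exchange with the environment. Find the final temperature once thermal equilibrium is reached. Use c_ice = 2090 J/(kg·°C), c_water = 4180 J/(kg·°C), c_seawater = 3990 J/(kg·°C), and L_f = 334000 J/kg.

Let T be the final temperature. ΣQ_i = 0:
ice -19.97→0 °C: 0.04084·2090·19.97 = 1704.6; melt ice: 0.04084·334000 = 13641; warm the meltwater: 170.71 T; seawater cools: 0.5191·3990·(T − 27.63) = 2071.2(T − 27.63)
2241.9 T = 57228 − 15345 = 41882
T ≈ 18.68 °C — above 0 °C, consistent with complete melting.

T_f ≈ 18.7 °C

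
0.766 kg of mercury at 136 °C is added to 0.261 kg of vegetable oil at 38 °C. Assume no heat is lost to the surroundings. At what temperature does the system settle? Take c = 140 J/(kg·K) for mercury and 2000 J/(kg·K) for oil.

T_f ≈ 54.7 °C

Conservation of energy gives ΣQ = 0:
0.766*140*(T − 136) + 0.261*2000*(T − 38) = 0
629.24 T = 34421
T = 34421 / 629.24 = 54.7 °C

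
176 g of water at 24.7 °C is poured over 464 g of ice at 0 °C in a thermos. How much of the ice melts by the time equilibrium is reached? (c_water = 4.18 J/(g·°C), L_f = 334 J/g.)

m_melted ≈ 54.4 g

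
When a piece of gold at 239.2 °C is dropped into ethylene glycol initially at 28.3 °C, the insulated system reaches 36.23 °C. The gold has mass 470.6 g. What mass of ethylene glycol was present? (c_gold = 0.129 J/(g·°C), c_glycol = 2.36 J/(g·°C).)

m ≈ 658 g

Heat lost by the gold = heat gained by the glycol:
470.6·0.129·(239.2 − 36.23) = m·2.36·(36.23 − 28.3)
18.71 m = 12322  ⇒  m ≈ 658.4 g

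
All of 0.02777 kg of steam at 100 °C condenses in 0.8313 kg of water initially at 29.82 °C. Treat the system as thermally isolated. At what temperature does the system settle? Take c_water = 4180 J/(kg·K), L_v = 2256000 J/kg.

Let T be the final temperature. ΣQ_i = 0:
condense steam: −0.02777×2256000 = −62649; condensate cools 100→T: 0.02777×4180×(T − 100) = 116.08(T − 100); original water: 3474.8(T − 29.82)
3590.9 T = 62649 + 11608 + 103620 = 177877
T ≈ 49.54 °C — below 100 °C, confirming all the steam condensed.

T_f ≈ 49.5 °C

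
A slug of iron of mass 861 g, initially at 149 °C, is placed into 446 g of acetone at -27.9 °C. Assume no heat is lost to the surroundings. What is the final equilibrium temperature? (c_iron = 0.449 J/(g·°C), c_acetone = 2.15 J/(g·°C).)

Heat lost by the iron equals heat gained by the acetone:
861*0.449*(149 − T) = 446*2.15*(T − (-27.9))
386.59(149 − T) = 958.9(T − (-27.9))
1345.5 T = 30848  ⇒  T ≈ 22.93 °C

T_f ≈ 22.9 °C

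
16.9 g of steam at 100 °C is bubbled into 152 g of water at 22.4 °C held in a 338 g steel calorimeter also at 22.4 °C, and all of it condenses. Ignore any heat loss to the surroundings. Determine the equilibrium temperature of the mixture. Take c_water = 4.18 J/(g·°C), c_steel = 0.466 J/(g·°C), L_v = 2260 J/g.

Sum of m c ΔT and latent-heat terms is zero:
steam→water at 100 °C releases m L_v = 16.9×2260 = 38194; condensed water 100 °C→T: 70.64(T − 100); original water: 635.36(T − 22.4); cup: 157.51(T − 22.4)
863.51 T = 38194 + 7064.2 + 17760 = 63018
T ≈ 72.98 °C, under the boiling point, so the assumption holds.

T_f ≈ 73.0 °C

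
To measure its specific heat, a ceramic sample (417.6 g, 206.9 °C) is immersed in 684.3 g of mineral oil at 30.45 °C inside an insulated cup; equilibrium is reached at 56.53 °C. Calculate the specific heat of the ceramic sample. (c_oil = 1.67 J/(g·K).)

c ≈ 0.475 J/(g·K)

Energy conservation, ΣQ = 0:
417.6·c·(56.53 − 206.9) + 684.3·1.67·(56.53 − 30.45) = 0
-62795 c = -29804
c = -29804/-62795 ≈ 0.4746 J/(g·K)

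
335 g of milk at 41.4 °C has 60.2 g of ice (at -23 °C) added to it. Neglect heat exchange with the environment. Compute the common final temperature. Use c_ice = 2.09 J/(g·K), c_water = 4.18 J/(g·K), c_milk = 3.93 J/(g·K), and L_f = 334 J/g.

Sum of m c ΔT and latent-heat terms is zero:
warm ice to 0 °C: 60.2×2.09×(0 − (-23)) = 2893.8
  fusion: m_ice L_f = 60.2×334 = 20107
  meltwater 0→T: 60.2×4.18×T = 251.64 T
  milk cools: 335×3.93×(T − 41.4) = 1316.5(T − 41.4)
1568.2 T = 54505 − 23001 = 31505
T ≈ 20.09 °C. Since T > 0 °C, the all-ice-melts assumption holds.

T_f ≈ 20.1 °C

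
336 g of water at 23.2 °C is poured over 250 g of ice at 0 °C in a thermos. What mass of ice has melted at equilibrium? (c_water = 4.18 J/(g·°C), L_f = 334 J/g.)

m_melted ≈ 97.6 g

Heat available from the water dropping to 0 °C: 336·4.18·23.2 = 32584 J.
To melt every bit of ice: 250·334 = 83500 J.
32584 J < 83500 J, so only part of the ice melts and the system sits at 0 °C.
m_melted·334 = 32584  ⇒  m_melted ≈ 97.56 g.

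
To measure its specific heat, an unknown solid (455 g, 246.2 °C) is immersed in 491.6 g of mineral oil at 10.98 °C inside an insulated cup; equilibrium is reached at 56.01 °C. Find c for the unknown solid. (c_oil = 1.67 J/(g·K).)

Heat gained plus heat lost sum to zero:
455×c×(56.01 − 246.2) + 491.6×1.67×(56.01 − 10.98) = 0
-86536 c = -36968
c = -36968/-86536 ≈ 0.4272 J/(g·K)

c ≈ 0.427 J/(g·K)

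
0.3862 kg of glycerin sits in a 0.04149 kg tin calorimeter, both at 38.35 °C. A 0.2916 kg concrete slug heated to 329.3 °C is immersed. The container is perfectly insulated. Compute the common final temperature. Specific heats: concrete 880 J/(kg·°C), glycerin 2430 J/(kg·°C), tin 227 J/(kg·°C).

Energy conservation, ΣQ = 0:
0.2916*880*(T − 329.3) + 0.3862*2430*(T − 38.35) + 0.04149*227*(T − 38.35) = 0
(256.61 + 938.47 + 9.418) T = 256.61*329.3 + 938.47*38.35 + 9.418*38.35
T ≈ 100.33 °C

T_f ≈ 100.3 °C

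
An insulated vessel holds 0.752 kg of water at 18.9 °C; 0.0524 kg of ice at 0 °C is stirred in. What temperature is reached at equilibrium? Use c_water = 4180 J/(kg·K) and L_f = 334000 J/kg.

T_f ≈ 12.5 °C

Heat gained plus heat lost sum to zero:
melt ice: 0.0524·334000 = 17502; meltwater 0→T: 0.0524·4180·T = 219.03 T; water: 3143.4(T − 18.9)
3362.4 T = 59410 − 17502 = 41908
T ≈ 12.46 °C (positive, so assuming full melt was valid).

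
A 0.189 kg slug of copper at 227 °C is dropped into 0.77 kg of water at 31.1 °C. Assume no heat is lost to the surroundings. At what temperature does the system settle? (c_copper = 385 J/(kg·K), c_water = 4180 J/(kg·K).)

Heat lost by the copper equals heat gained by the water:
0.189·385·(227 − T) = 0.77·4180·(T − 31.1)
72.77(227 − T) = 3218.6(T − 31.1)
3291.4 T = 116616  ⇒  T ≈ 35.43 °C

T_f ≈ 35.4 °C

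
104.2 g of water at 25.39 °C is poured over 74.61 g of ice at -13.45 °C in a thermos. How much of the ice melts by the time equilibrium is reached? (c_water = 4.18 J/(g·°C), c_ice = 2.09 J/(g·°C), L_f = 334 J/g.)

m_melted ≈ 26.8 g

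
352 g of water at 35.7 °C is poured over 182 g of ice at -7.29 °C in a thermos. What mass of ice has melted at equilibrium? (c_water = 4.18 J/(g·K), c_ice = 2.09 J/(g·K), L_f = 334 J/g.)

m_melted ≈ 149 g

Water can give up m c ΔT = 352×4.18×35.7 = 52528 J before reaching 0 °C.
Warming the ice to 0 °C takes 182×2.09×7.29 = 2773 J, leaving 49755 J for melting.
Melting all 182 g of ice would need 182×334 = 60788 J.
49755 J < 60788 J, so only part of the ice melts and the system sits at 0 °C.
m_melt = 49755 / L_f = 149 g.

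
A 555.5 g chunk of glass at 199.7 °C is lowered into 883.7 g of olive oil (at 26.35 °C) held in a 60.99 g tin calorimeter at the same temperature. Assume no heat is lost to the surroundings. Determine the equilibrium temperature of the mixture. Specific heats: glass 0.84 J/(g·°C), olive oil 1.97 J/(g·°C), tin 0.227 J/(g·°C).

T_f ≈ 62.8 °C

Net heat exchanged in the isolated system is zero:
555.5*0.84*(T − 199.7) + 883.7*1.97*(T − 26.35) + 60.99*0.227*(T − 26.35) = 0
466.62(T − 199.7) + 1740.9(T − 26.35) + 13.84(T − 26.35) = 0
(466.62 + 1740.9 + 13.84) T = 466.62*199.7 + 1740.9*26.35 + 13.84*26.35
T ≈ 62.76 °C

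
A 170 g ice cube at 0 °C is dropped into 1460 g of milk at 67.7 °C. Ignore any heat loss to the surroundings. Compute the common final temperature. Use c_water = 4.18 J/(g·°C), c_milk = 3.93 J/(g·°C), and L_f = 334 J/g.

T_f ≈ 51.4 °C

Setting the total heat transfer to zero:
melt ice: 170×334 = 56780; warm the meltwater: 710.6 T; milk cools: 1460×3.93×(T − 67.7) = 5737.8(T − 67.7)
6448.4 T = 388449 − 56780 = 331669
T ≈ 51.43 °C (positive, so assuming full melt was valid).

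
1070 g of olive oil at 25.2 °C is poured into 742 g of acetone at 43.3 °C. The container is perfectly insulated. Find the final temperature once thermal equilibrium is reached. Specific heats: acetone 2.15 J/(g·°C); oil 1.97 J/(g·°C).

T_f ≈ 33.0 °C

Setting the total heat transfer to zero:
742×2.15×(T − 43.3) + 1070×1.97×(T − 25.2) = 0
1595.3(T − 43.3) + 2107.9(T − 25.2) = 0
3703.2 T = 122196
T ≈ 33.00 °C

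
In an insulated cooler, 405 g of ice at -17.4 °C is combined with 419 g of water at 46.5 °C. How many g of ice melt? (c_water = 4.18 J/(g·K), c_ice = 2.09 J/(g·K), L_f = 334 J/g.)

m_melted ≈ 200 g

Heat available from the water dropping to 0 °C: 419·4.18·46.5 = 81441 J.
Of that, 405·2.09·17.4 = 14728 J goes to bring the ice to 0 °C, leaving 66713 J.
Melting all 405 g of ice would need 405·334 = 135270 J.
That's not enough to melt it all — equilibrium is at 0 °C with ice remaining.
m_melted·334 = 66713  ⇒  m_melted ≈ 199.7 g.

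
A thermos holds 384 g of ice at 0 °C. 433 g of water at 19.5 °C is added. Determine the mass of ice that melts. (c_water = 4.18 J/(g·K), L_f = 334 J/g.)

m_melted ≈ 106 g

Cooling the water to 0 °C releases 433·4.18·19.5 = 35294 J.
Melting all 384 g of ice would need 384·334 = 128256 J.
Since 35294 < 128256 J, not all the ice melts; equilibrium is at 0 °C.
m_melt = 35294 / L_f = 105.7 g.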